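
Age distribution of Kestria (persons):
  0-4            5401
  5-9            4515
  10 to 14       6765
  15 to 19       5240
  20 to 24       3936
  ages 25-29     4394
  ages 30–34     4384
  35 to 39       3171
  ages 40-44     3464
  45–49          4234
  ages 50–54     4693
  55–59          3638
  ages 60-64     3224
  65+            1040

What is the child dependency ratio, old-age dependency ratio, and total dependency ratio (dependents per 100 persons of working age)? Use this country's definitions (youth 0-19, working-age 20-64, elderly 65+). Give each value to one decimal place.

Youth dependency ratio: 62.4
Old-age dependency ratio: 3.0
Total dependency ratio: 65.3

0–19: 5401 + 4515 + 6765 + 5240 = 21921
20–64: 3936 + 4394 + 4384 + 3171 + 3464 + 4234 + 4693 + 3638 + 3224 = 35138
65+: 1040
Youth dependency ratio = 21921 / 35138 × 100 = 62.4
Old-age dependency ratio = 1040 / 35138 × 100 = 3.0
Total dependency ratio = (21921 + 1040) / 35138 × 100 = 22961 / 35138 × 100 = 65.3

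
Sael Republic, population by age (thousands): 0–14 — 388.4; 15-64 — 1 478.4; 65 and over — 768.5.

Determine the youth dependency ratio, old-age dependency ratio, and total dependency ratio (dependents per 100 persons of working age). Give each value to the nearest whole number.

Youth dependency ratio = 388.4 / 1 478.4 × 100 = 26
Old-age dependency ratio = 768.5 / 1 478.4 × 100 = 52
Total dependency ratio = (388.4 + 768.5) / 1 478.4 × 100 = 1 156.9 / 1 478.4 × 100 = 78

Youth dependency ratio: 26
Old-age dependency ratio: 52
Total dependency ratio: 78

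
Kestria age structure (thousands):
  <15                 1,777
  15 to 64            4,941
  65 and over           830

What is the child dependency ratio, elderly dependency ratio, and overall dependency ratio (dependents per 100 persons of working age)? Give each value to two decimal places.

Youth dependency ratio: 35.96
Old-age dependency ratio: 16.80
Total dependency ratio: 52.76

Youth dependency ratio = 1,777 / 4,941 × 100 = 35.96
Old-age dependency ratio = 830 / 4,941 × 100 = 16.80
Total dependency ratio = (1,777 + 830) / 4,941 × 100 = 2,607 / 4,941 × 100 = 52.76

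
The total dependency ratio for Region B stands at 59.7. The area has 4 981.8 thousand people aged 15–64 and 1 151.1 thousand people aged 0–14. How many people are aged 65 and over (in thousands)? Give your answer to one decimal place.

Total dependency ratio = (youth + elderly) / working-age × 100
59.7 = (1 151.1 + E) / 4 981.8 × 100
⇒ 1 823.0

Aged 65 and over: 1 823.0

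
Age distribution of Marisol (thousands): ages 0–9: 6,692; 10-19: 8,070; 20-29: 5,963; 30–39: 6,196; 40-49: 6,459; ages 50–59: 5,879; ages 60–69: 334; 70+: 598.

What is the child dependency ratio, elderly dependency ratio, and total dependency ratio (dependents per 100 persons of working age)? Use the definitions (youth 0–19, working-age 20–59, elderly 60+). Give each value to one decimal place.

0–19: 6,692 + 8,070 = 14,762
20–59: 5,963 + 6,196 + 6,459 + 5,879 = 24,497
60+: 334 + 598 = 932
Youth dependency ratio = 14,762 / 24,497 × 100 = 60.3
Old-age dependency ratio = 932 / 24,497 × 100 = 3.8
Total dependency ratio = (14,762 + 932) / 24,497 × 100 = 15,694 / 24,497 × 100 = 64.1

Youth dependency ratio: 60.3
Old-age dependency ratio: 3.8
Total dependency ratio: 64.1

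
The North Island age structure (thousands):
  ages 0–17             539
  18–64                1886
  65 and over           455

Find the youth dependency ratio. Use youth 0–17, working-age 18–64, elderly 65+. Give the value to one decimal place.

Youth dependency ratio: 28.6

Youth dependency ratio = 539 / 1886 × 100 = 28.6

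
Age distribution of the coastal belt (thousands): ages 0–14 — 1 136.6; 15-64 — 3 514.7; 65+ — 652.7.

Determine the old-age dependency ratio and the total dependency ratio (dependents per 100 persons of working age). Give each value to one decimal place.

Old-age dependency ratio = 652.7 / 3 514.7 × 100 = 18.6
Total dependency ratio = (1 136.6 + 652.7) / 3 514.7 × 100 = 1 789.3 / 3 514.7 × 100 = 50.9

Old-age dependency ratio: 18.6
Total dependency ratio: 50.9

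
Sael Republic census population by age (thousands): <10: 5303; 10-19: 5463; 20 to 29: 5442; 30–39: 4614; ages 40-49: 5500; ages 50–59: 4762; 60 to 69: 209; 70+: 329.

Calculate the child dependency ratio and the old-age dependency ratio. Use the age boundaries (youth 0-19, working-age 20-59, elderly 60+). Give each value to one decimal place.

0–19: 5303 + 5463 = 10766
20–59: 5442 + 4614 + 5500 + 4762 = 20318
60+: 209 + 329 = 538
Youth dependency ratio = 10766 / 20318 × 100 = 53.0
Old-age dependency ratio = 538 / 20318 × 100 = 2.6

Youth dependency ratio: 53.0
Old-age dependency ratio: 2.6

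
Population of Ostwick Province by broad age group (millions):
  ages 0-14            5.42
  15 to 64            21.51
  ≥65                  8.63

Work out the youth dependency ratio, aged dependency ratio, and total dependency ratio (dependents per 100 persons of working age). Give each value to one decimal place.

Youth dependency ratio = 5.42 / 21.51 × 100 = 25.2
Old-age dependency ratio = 8.63 / 21.51 × 100 = 40.1
Total dependency ratio = (5.42 + 8.63) / 21.51 × 100 = 14.05 / 21.51 × 100 = 65.3

Youth dependency ratio: 25.2
Old-age dependency ratio: 40.1
Total dependency ratio: 65.3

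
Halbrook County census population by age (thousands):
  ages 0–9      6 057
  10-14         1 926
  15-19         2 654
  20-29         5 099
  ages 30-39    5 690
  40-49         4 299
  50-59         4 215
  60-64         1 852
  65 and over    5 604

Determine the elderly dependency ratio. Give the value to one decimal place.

0–14: 6 057 + 1 926 = 7 983
15–64: 2 654 + 5 099 + 5 690 + 4 299 + 4 215 + 1 852 = 23 809
65+: 5 604
Old-age dependency ratio = 5 604 / 23 809 × 100 = 23.5

Old-age dependency ratio: 23.5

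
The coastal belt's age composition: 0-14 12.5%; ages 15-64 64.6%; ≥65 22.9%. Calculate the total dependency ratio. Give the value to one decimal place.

Total dependency ratio: 54.8

Total dependency ratio = (12.5 + 22.9) / 64.6 × 100 = 35.4 / 64.6 × 100 = 54.8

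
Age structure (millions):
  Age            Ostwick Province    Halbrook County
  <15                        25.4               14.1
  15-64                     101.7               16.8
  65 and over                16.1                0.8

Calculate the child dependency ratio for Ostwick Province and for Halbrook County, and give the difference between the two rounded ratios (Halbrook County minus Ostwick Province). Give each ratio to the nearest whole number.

Ostwick Province: 25.4 / 101.7 × 100 = 25
Halbrook County: 14.1 / 16.8 × 100 = 84

Ostwick Province: 25
Halbrook County: 84
Difference: +59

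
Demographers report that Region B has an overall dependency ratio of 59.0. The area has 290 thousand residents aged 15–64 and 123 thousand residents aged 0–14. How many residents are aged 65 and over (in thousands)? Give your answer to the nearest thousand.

Aged 65 and over: 48

Total dependency ratio = (youth + elderly) / working-age × 100
59.0 = (123 + E) / 290 × 100
⇒ 48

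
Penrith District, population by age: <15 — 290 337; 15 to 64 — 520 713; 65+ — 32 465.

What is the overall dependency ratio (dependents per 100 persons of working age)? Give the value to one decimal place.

Total dependency ratio = (290 337 + 32 465) / 520 713 × 100 = 322 802 / 520 713 × 100 = 62.0

Total dependency ratio: 62.0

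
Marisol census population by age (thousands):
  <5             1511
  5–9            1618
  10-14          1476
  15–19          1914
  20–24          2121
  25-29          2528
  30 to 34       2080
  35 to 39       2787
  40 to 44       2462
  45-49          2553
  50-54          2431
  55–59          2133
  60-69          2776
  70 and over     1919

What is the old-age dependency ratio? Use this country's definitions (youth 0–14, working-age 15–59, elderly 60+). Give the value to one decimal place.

0–14: 1511 + 1618 + 1476 = 4605
15–59: 1914 + 2121 + 2528 + 2080 + 2787 + 2462 + 2553 + 2431 + 2133 = 21009
60+: 2776 + 1919 = 4695
Old-age dependency ratio = 4695 / 21009 × 100 = 22.3

Old-age dependency ratio: 22.3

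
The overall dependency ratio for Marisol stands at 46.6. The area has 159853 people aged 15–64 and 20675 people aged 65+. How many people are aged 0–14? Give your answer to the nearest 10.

Aged 0–14: 53820

Total dependency ratio = (youth + elderly) / working-age × 100
46.6 = (Y + 20675) / 159853 × 100
⇒ 53820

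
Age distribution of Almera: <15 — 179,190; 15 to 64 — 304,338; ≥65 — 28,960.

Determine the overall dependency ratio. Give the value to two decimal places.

Total dependency ratio: 68.39

Total dependency ratio = (179,190 + 28,960) / 304,338 × 100 = 208,150 / 304,338 × 100 = 68.39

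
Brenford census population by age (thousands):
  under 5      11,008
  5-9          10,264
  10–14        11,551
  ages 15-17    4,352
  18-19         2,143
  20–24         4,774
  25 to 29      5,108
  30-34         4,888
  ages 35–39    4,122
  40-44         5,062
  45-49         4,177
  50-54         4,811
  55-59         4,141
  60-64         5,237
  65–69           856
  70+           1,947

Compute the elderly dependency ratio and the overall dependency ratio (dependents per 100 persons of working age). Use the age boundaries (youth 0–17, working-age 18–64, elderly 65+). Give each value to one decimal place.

Old-age dependency ratio: 6.3
Total dependency ratio: 89.9

0–17: 11,008 + 10,264 + 11,551 + 4,352 = 37,175
18–64: 2,143 + 4,774 + 5,108 + 4,888 + 4,122 + 5,062 + 4,177 + 4,811 + 4,141 + 5,237 = 44,463
65+: 856 + 1,947 = 2,803
Old-age dependency ratio = 2,803 / 44,463 × 100 = 6.3
Total dependency ratio = (37,175 + 2,803) / 44,463 × 100 = 39,978 / 44,463 × 100 = 89.9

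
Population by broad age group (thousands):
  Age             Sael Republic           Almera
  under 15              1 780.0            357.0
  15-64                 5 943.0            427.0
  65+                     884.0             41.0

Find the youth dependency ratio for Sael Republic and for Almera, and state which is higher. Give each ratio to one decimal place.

Sael Republic: 30.0
Almera: 83.6
Higher: Almera

Sael Republic: 1 780.0 / 5 943.0 × 100 = 30.0
Almera: 357.0 / 427.0 × 100 = 83.6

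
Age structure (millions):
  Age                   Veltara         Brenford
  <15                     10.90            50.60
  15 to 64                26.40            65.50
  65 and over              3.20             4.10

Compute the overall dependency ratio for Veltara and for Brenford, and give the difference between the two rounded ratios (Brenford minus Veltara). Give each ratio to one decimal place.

Veltara: (10.90 + 3.20) / 26.40 × 100 = 14.10 / 26.40 × 100 = 53.4
Brenford: (50.60 + 4.10) / 65.50 × 100 = 54.70 / 65.50 × 100 = 83.5

Veltara: 53.4
Brenford: 83.5
Difference: +30.1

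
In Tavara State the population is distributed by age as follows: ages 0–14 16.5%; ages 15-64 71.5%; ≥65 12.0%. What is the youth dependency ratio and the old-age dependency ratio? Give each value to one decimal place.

Youth dependency ratio = 16.5 / 71.5 × 100 = 23.1
Old-age dependency ratio = 12.0 / 71.5 × 100 = 16.8

Youth dependency ratio: 23.1
Old-age dependency ratio: 16.8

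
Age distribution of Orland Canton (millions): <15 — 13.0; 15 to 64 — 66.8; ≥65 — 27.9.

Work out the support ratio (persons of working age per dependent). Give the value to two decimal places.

Support ratio = 66.8 / (13.0 + 27.9) = 66.8 / 40.9 = 1.63

Support ratio: 1.63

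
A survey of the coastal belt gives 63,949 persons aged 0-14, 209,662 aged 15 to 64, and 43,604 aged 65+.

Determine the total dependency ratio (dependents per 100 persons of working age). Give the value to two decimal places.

Total dependency ratio: 51.30

Total dependency ratio = (63,949 + 43,604) / 209,662 × 100 = 107,553 / 209,662 × 100 = 51.30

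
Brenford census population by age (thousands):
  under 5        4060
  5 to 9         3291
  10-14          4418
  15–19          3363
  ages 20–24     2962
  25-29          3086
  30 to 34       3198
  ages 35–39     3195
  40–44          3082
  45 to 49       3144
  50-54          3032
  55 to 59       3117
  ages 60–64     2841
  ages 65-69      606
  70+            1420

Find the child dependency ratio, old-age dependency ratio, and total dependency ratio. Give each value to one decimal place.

Youth dependency ratio: 37.9
Old-age dependency ratio: 6.5
Total dependency ratio: 44.5

0–14: 4060 + 3291 + 4418 = 11769
15–64: 3363 + 2962 + 3086 + 3198 + 3195 + 3082 + 3144 + 3032 + 3117 + 2841 = 31020
65+: 606 + 1420 = 2026
Youth dependency ratio = 11769 / 31020 × 100 = 37.9
Old-age dependency ratio = 2026 / 31020 × 100 = 6.5
Total dependency ratio = (11769 + 2026) / 31020 × 100 = 13795 / 31020 × 100 = 44.5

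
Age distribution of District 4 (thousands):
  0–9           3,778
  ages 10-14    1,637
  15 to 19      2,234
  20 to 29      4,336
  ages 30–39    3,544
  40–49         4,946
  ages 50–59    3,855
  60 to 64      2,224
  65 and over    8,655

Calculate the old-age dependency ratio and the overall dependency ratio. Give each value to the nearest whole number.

Old-age dependency ratio: 41
Total dependency ratio: 67

0–14: 3,778 + 1,637 = 5,415
15–64: 2,234 + 4,336 + 3,544 + 4,946 + 3,855 + 2,224 = 21,139
65+: 8,655
Old-age dependency ratio = 8,655 / 21,139 × 100 = 41
Total dependency ratio = (5,415 + 8,655) / 21,139 × 100 = 14,070 / 21,139 × 100 = 67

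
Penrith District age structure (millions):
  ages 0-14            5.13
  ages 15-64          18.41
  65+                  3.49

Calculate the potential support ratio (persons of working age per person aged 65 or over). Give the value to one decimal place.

Potential support ratio: 5.3

Potential support ratio = 18.41 / 3.49 = 5.3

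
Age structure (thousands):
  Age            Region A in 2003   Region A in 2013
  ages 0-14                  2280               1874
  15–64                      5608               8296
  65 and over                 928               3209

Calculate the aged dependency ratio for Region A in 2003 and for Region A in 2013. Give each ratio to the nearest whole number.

Region A in 2003: 928 / 5608 × 100 = 17
Region A in 2013: 3209 / 8296 × 100 = 39

Region A in 2003: 17
Region A in 2013: 39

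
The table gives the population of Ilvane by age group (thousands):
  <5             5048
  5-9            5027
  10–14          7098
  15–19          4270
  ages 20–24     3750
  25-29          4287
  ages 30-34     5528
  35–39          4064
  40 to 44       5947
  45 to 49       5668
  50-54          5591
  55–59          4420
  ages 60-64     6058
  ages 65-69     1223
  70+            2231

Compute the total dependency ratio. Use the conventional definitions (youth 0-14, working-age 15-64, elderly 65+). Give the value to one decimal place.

Total dependency ratio: 41.6

0–14: 5048 + 5027 + 7098 = 17173
15–64: 4270 + 3750 + 4287 + 5528 + 4064 + 5947 + 5668 + 5591 + 4420 + 6058 = 49583
65+: 1223 + 2231 = 3454
Total dependency ratio = (17173 + 3454) / 49583 × 100 = 20627 / 49583 × 100 = 41.6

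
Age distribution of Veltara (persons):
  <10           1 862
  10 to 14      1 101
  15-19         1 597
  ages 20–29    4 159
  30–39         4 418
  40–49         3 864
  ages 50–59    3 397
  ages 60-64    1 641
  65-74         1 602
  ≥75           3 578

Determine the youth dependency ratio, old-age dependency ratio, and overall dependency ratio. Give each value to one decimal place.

0–14: 1 862 + 1 101 = 2 963
15–64: 1 597 + 4 159 + 4 418 + 3 864 + 3 397 + 1 641 = 19 076
65+: 1 602 + 3 578 = 5 180
Youth dependency ratio = 2 963 / 19 076 × 100 = 15.5
Old-age dependency ratio = 5 180 / 19 076 × 100 = 27.2
Total dependency ratio = (2 963 + 5 180) / 19 076 × 100 = 8 143 / 19 076 × 100 = 42.7

Youth dependency ratio: 15.5
Old-age dependency ratio: 27.2
Total dependency ratio: 42.7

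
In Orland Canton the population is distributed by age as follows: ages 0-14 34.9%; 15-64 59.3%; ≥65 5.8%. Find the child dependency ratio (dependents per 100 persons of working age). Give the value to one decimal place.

Youth dependency ratio: 58.9

Youth dependency ratio = 34.9 / 59.3 × 100 = 58.9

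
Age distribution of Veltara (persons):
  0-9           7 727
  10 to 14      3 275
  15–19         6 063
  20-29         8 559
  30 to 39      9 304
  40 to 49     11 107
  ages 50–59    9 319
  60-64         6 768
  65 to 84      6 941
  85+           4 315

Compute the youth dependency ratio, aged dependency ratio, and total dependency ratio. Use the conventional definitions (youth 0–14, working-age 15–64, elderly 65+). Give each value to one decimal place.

0–14: 7 727 + 3 275 = 11 002
15–64: 6 063 + 8 559 + 9 304 + 11 107 + 9 319 + 6 768 = 51 120
65+: 6 941 + 4 315 = 11 256
Youth dependency ratio = 11 002 / 51 120 × 100 = 21.5
Old-age dependency ratio = 11 256 / 51 120 × 100 = 22.0
Total dependency ratio = (11 002 + 11 256) / 51 120 × 100 = 22 258 / 51 120 × 100 = 43.5

Youth dependency ratio: 21.5
Old-age dependency ratio: 22.0
Total dependency ratio: 43.5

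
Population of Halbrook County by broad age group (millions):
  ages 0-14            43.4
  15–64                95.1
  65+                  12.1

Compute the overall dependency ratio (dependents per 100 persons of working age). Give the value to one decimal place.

Total dependency ratio: 58.4

Total dependency ratio = (43.4 + 12.1) / 95.1 × 100 = 55.5 / 95.1 × 100 = 58.4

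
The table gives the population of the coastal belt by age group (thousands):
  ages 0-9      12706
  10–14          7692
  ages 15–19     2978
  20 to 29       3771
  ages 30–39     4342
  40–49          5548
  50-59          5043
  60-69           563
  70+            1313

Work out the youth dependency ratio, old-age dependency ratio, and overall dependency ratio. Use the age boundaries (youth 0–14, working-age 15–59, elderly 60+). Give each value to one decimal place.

0–14: 12706 + 7692 = 20398
15–59: 2978 + 3771 + 4342 + 5548 + 5043 = 21682
60+: 563 + 1313 = 1876
Youth dependency ratio = 20398 / 21682 × 100 = 94.1
Old-age dependency ratio = 1876 / 21682 × 100 = 8.7
Total dependency ratio = (20398 + 1876) / 21682 × 100 = 22274 / 21682 × 100 = 102.7

Youth dependency ratio: 94.1
Old-age dependency ratio: 8.7
Total dependency ratio: 102.7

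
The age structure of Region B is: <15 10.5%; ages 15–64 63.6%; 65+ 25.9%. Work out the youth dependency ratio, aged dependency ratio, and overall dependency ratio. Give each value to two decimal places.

Youth dependency ratio: 16.51
Old-age dependency ratio: 40.72
Total dependency ratio: 57.23

Youth dependency ratio = 10.5 / 63.6 × 100 = 16.51
Old-age dependency ratio = 25.9 / 63.6 × 100 = 40.72
Total dependency ratio = (10.5 + 25.9) / 63.6 × 100 = 36.4 / 63.6 × 100 = 57.23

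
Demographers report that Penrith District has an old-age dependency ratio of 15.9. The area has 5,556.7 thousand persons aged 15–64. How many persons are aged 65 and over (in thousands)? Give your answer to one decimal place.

Aged 65 and over: 883.5

Old-age dependency ratio = elderly / working-age × 100
15.9 = E / 5,556.7 × 100
⇒ 883.5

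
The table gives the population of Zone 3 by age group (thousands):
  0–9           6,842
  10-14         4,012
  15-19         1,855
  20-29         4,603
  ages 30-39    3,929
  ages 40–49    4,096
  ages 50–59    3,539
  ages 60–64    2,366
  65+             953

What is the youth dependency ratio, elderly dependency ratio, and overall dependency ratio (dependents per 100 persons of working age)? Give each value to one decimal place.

0–14: 6,842 + 4,012 = 10,854
15–64: 1,855 + 4,603 + 3,929 + 4,096 + 3,539 + 2,366 = 20,388
65+: 953
Youth dependency ratio = 10,854 / 20,388 × 100 = 53.2
Old-age dependency ratio = 953 / 20,388 × 100 = 4.7
Total dependency ratio = (10,854 + 953) / 20,388 × 100 = 11,807 / 20,388 × 100 = 57.9

Youth dependency ratio: 53.2
Old-age dependency ratio: 4.7
Total dependency ratio: 57.9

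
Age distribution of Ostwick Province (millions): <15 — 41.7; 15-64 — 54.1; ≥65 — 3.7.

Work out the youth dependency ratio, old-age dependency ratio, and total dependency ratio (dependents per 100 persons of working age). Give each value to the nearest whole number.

Youth dependency ratio: 77
Old-age dependency ratio: 7
Total dependency ratio: 84

Youth dependency ratio = 41.7 / 54.1 × 100 = 77
Old-age dependency ratio = 3.7 / 54.1 × 100 = 7
Total dependency ratio = (41.7 + 3.7) / 54.1 × 100 = 45.4 / 54.1 × 100 = 84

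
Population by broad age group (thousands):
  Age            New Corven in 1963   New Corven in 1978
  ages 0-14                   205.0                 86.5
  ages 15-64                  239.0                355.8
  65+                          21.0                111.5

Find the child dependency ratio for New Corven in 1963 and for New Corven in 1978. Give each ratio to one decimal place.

New Corven in 1963: 85.8
New Corven in 1978: 24.3

New Corven in 1963: 205.0 / 239.0 × 100 = 85.8
New Corven in 1978: 86.5 / 355.8 × 100 = 24.3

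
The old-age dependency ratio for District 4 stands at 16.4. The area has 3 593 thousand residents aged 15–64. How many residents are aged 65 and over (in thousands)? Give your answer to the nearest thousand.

Aged 65 and over: 589

Old-age dependency ratio = elderly / working-age × 100
16.4 = E / 3 593 × 100
⇒ 589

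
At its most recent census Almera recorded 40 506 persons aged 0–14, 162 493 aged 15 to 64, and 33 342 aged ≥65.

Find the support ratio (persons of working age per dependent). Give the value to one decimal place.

Support ratio = 162 493 / (40 506 + 33 342) = 162 493 / 73 848 = 2.2

Support ratio: 2.2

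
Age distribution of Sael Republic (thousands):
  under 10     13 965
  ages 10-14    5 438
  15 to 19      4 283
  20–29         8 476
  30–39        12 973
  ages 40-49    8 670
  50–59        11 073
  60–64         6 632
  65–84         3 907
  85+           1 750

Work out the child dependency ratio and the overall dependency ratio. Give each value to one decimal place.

0–14: 13 965 + 5 438 = 19 403
15–64: 4 283 + 8 476 + 12 973 + 8 670 + 11 073 + 6 632 = 52 107
65+: 3 907 + 1 750 = 5 657
Youth dependency ratio = 19 403 / 52 107 × 100 = 37.2
Total dependency ratio = (19 403 + 5 657) / 52 107 × 100 = 25 060 / 52 107 × 100 = 48.1

Youth dependency ratio: 37.2
Total dependency ratio: 48.1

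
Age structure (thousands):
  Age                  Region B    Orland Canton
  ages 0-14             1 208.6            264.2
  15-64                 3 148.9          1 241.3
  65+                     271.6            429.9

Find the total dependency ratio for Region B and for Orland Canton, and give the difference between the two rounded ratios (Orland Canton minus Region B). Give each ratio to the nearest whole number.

Region B: (1 208.6 + 271.6) / 3 148.9 × 100 = 1 480.2 / 3 148.9 × 100 = 47
Orland Canton: (264.2 + 429.9) / 1 241.3 × 100 = 694.1 / 1 241.3 × 100 = 56

Region B: 47
Orland Canton: 56
Difference: +9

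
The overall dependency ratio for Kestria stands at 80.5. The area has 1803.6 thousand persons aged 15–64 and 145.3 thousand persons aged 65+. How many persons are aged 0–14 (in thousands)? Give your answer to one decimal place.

Aged 0–14: 1306.6

Total dependency ratio = (youth + elderly) / working-age × 100
80.5 = (Y + 145.3) / 1803.6 × 100
⇒ 1306.6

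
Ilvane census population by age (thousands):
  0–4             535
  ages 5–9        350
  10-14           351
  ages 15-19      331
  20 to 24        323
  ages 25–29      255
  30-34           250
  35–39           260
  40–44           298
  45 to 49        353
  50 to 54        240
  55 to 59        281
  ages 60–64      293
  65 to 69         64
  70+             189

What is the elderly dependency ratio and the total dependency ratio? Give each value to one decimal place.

0–14: 535 + 350 + 351 = 1 236
15–64: 331 + 323 + 255 + 250 + 260 + 298 + 353 + 240 + 281 + 293 = 2 884
65+: 64 + 189 = 253
Old-age dependency ratio = 253 / 2 884 × 100 = 8.8
Total dependency ratio = (1 236 + 253) / 2 884 × 100 = 1 489 / 2 884 × 100 = 51.6

Old-age dependency ratio: 8.8
Total dependency ratio: 51.6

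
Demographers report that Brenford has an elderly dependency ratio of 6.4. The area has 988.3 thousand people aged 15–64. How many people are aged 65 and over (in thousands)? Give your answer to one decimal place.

Old-age dependency ratio = elderly / working-age × 100
6.4 = E / 988.3 × 100
⇒ 63.3

Aged 65 and over: 63.3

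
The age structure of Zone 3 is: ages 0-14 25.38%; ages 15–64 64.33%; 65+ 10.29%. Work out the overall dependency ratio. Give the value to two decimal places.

Total dependency ratio: 55.45

Total dependency ratio = (25.38 + 10.29) / 64.33 × 100 = 35.67 / 64.33 × 100 = 55.45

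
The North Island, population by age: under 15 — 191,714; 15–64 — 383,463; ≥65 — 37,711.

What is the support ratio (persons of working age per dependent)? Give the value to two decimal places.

Support ratio = 383,463 / (191,714 + 37,711) = 383,463 / 229,425 = 1.67

Support ratio: 1.67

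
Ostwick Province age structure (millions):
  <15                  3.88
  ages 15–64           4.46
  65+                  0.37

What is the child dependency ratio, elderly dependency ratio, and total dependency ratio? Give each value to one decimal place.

Youth dependency ratio: 87.0
Old-age dependency ratio: 8.3
Total dependency ratio: 95.3

Youth dependency ratio = 3.88 / 4.46 × 100 = 87.0
Old-age dependency ratio = 0.37 / 4.46 × 100 = 8.3
Total dependency ratio = (3.88 + 0.37) / 4.46 × 100 = 4.25 / 4.46 × 100 = 95.3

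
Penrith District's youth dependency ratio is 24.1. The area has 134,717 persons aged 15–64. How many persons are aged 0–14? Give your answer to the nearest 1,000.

Aged 0–14: 32,000

Youth dependency ratio = youth / working-age × 100
24.1 = Y / 134,717 × 100
⇒ 32,000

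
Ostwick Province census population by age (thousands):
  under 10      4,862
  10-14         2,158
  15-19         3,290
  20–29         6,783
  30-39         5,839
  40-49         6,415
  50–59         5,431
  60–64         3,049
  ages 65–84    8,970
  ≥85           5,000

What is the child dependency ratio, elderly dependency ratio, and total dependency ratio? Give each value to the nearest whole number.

Youth dependency ratio: 23
Old-age dependency ratio: 45
Total dependency ratio: 68

0–14: 4,862 + 2,158 = 7,020
15–64: 3,290 + 6,783 + 5,839 + 6,415 + 5,431 + 3,049 = 30,807
65+: 8,970 + 5,000 = 13,970
Youth dependency ratio = 7,020 / 30,807 × 100 = 23
Old-age dependency ratio = 13,970 / 30,807 × 100 = 45
Total dependency ratio = (7,020 + 13,970) / 30,807 × 100 = 20,990 / 30,807 × 100 = 68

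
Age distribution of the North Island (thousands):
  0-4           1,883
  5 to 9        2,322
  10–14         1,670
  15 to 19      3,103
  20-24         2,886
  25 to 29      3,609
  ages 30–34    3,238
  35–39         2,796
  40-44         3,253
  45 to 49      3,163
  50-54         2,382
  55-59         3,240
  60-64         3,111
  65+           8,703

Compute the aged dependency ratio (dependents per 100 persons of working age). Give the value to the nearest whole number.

Old-age dependency ratio: 28

0–14: 1,883 + 2,322 + 1,670 = 5,875
15–64: 3,103 + 2,886 + 3,609 + 3,238 + 2,796 + 3,253 + 3,163 + 2,382 + 3,240 + 3,111 = 30,781
65+: 8,703
Old-age dependency ratio = 8,703 / 30,781 × 100 = 28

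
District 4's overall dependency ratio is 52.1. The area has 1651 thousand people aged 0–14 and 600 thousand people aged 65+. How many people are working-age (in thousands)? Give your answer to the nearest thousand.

Total dependency ratio = (youth + elderly) / working-age × 100
52.1 = (1651 + 600) / W × 100
⇒ 4321

Working-age: 4321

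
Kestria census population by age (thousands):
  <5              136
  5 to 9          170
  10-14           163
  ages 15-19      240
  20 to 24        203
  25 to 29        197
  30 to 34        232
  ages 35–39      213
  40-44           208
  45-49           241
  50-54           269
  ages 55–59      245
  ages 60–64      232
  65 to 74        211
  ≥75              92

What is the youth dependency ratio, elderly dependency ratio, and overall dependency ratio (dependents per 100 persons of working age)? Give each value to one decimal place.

0–14: 136 + 170 + 163 = 469
15–64: 240 + 203 + 197 + 232 + 213 + 208 + 241 + 269 + 245 + 232 = 2 280
65+: 211 + 92 = 303
Youth dependency ratio = 469 / 2 280 × 100 = 20.6
Old-age dependency ratio = 303 / 2 280 × 100 = 13.3
Total dependency ratio = (469 + 303) / 2 280 × 100 = 772 / 2 280 × 100 = 33.9

Youth dependency ratio: 20.6
Old-age dependency ratio: 13.3
Total dependency ratio: 33.9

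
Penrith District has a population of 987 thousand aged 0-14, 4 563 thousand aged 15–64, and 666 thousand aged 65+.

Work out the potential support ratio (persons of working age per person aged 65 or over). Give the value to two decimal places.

Potential support ratio: 6.85

Potential support ratio = 4 563 / 666 = 6.85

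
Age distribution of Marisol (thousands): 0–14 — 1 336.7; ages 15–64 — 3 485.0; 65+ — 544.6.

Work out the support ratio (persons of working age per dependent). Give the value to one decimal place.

Support ratio = 3 485.0 / (1 336.7 + 544.6) = 3 485.0 / 1 881.3 = 1.9

Support ratio: 1.9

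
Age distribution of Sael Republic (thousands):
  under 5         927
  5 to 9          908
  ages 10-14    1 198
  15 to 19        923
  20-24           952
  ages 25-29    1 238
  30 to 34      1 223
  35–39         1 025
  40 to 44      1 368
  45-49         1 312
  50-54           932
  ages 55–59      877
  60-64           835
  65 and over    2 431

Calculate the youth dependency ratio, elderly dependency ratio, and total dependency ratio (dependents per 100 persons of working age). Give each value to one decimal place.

Youth dependency ratio: 28.4
Old-age dependency ratio: 22.8
Total dependency ratio: 51.1

0–14: 927 + 908 + 1 198 = 3 033
15–64: 923 + 952 + 1 238 + 1 223 + 1 025 + 1 368 + 1 312 + 932 + 877 + 835 = 10 685
65+: 2 431
Youth dependency ratio = 3 033 / 10 685 × 100 = 28.4
Old-age dependency ratio = 2 431 / 10 685 × 100 = 22.8
Total dependency ratio = (3 033 + 2 431) / 10 685 × 100 = 5 464 / 10 685 × 100 = 51.1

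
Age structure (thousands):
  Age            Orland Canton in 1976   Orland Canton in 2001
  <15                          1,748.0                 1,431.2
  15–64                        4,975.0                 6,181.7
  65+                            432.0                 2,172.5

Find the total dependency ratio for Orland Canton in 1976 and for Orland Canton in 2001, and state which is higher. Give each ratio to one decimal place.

Orland Canton in 1976: 43.8
Orland Canton in 2001: 58.3
Higher: Orland Canton in 2001

Orland Canton in 1976: (1,748.0 + 432.0) / 4,975.0 × 100 = 2,180.0 / 4,975.0 × 100 = 43.8
Orland Canton in 2001: (1,431.2 + 2,172.5) / 6,181.7 × 100 = 3,603.7 / 6,181.7 × 100 = 58.3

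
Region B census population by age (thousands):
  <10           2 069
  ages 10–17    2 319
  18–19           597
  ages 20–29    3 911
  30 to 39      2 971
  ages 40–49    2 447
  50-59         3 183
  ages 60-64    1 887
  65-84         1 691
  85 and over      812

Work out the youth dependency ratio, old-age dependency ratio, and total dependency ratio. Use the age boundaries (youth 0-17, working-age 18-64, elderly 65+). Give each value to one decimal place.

0–17: 2 069 + 2 319 = 4 388
18–64: 597 + 3 911 + 2 971 + 2 447 + 3 183 + 1 887 = 14 996
65+: 1 691 + 812 = 2 503
Youth dependency ratio = 4 388 / 14 996 × 100 = 29.3
Old-age dependency ratio = 2 503 / 14 996 × 100 = 16.7
Total dependency ratio = (4 388 + 2 503) / 14 996 × 100 = 6 891 / 14 996 × 100 = 46.0

Youth dependency ratio: 29.3
Old-age dependency ratio: 16.7
Total dependency ratio: 46.0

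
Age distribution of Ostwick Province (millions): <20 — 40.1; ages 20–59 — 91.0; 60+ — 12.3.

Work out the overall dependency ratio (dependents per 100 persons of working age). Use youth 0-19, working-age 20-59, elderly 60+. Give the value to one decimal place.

Total dependency ratio: 57.6

Total dependency ratio = (40.1 + 12.3) / 91.0 × 100 = 52.4 / 91.0 × 100 = 57.6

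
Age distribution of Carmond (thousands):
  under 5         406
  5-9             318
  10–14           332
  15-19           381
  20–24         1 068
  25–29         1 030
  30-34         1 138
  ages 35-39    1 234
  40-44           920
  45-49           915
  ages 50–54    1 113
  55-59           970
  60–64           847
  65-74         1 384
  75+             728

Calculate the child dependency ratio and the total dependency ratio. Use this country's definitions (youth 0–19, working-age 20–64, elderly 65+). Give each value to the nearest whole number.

0–19: 406 + 318 + 332 + 381 = 1 437
20–64: 1 068 + 1 030 + 1 138 + 1 234 + 920 + 915 + 1 113 + 970 + 847 = 9 235
65+: 1 384 + 728 = 2 112
Youth dependency ratio = 1 437 / 9 235 × 100 = 16
Total dependency ratio = (1 437 + 2 112) / 9 235 × 100 = 3 549 / 9 235 × 100 = 38

Youth dependency ratio: 16
Total dependency ratio: 38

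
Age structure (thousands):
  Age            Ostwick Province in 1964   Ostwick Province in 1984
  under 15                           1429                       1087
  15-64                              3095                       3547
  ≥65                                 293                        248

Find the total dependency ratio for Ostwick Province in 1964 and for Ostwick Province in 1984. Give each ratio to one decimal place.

Ostwick Province in 1964: (1429 + 293) / 3095 × 100 = 1722 / 3095 × 100 = 55.6
Ostwick Province in 1984: (1087 + 248) / 3547 × 100 = 1335 / 3547 × 100 = 37.6

Ostwick Province in 1964: 55.6
Ostwick Province in 1984: 37.6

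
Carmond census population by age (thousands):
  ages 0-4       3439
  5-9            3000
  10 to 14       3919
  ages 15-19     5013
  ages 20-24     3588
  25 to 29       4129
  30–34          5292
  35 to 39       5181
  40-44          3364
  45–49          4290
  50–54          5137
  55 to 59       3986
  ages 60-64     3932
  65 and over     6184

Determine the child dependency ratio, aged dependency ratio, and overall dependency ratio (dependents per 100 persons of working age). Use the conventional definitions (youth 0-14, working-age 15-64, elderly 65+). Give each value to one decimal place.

Youth dependency ratio: 23.6
Old-age dependency ratio: 14.1
Total dependency ratio: 37.7

0–14: 3439 + 3000 + 3919 = 10358
15–64: 5013 + 3588 + 4129 + 5292 + 5181 + 3364 + 4290 + 5137 + 3986 + 3932 = 43912
65+: 6184
Youth dependency ratio = 10358 / 43912 × 100 = 23.6
Old-age dependency ratio = 6184 / 43912 × 100 = 14.1
Total dependency ratio = (10358 + 6184) / 43912 × 100 = 16542 / 43912 × 100 = 37.7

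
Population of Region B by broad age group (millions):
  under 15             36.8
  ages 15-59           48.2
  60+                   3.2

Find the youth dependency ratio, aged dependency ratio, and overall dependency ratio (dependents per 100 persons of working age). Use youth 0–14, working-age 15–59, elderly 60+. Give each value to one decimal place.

Youth dependency ratio: 76.3
Old-age dependency ratio: 6.6
Total dependency ratio: 83.0

Youth dependency ratio = 36.8 / 48.2 × 100 = 76.3
Old-age dependency ratio = 3.2 / 48.2 × 100 = 6.6
Total dependency ratio = (36.8 + 3.2) / 48.2 × 100 = 40.0 / 48.2 × 100 = 83.0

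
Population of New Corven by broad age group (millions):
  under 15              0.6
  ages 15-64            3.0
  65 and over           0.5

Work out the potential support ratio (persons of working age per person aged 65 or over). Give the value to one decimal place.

Potential support ratio: 6.0

Potential support ratio = 3.0 / 0.5 = 6.0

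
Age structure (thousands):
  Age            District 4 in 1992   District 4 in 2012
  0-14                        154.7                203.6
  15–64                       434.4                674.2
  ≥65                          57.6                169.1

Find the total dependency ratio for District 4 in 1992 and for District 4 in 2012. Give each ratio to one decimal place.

District 4 in 1992: (154.7 + 57.6) / 434.4 × 100 = 212.3 / 434.4 × 100 = 48.9
District 4 in 2012: (203.6 + 169.1) / 674.2 × 100 = 372.7 / 674.2 × 100 = 55.3

District 4 in 1992: 48.9
District 4 in 2012: 55.3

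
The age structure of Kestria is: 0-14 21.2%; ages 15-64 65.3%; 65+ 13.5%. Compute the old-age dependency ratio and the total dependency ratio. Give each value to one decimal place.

Old-age dependency ratio: 20.7
Total dependency ratio: 53.1

Old-age dependency ratio = 13.5 / 65.3 × 100 = 20.7
Total dependency ratio = (21.2 + 13.5) / 65.3 × 100 = 34.7 / 65.3 × 100 = 53.1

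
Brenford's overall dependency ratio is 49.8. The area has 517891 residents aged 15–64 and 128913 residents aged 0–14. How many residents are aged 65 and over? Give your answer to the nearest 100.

Total dependency ratio = (youth + elderly) / working-age × 100
49.8 = (128913 + E) / 517891 × 100
⇒ 129000

Aged 65 and over: 129000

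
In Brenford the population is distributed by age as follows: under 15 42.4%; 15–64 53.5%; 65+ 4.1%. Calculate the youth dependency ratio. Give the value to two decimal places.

Youth dependency ratio: 79.25

Youth dependency ratio = 42.4 / 53.5 × 100 = 79.25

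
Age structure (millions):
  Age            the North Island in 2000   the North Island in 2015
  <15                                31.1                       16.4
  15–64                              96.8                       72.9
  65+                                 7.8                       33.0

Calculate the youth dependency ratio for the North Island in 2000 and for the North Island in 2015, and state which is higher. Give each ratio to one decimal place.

the North Island in 2000: 31.1 / 96.8 × 100 = 32.1
the North Island in 2015: 16.4 / 72.9 × 100 = 22.5

the North Island in 2000: 32.1
the North Island in 2015: 22.5
Higher: the North Island in 2000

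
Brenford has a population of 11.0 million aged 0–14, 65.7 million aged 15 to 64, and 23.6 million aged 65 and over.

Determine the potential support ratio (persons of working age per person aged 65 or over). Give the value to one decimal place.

Potential support ratio = 65.7 / 23.6 = 2.8

Potential support ratio: 2.8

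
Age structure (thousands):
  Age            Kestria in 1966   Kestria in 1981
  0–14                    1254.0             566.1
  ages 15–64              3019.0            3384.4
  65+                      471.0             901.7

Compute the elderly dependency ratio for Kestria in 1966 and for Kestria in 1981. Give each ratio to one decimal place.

Kestria in 1966: 471.0 / 3019.0 × 100 = 15.6
Kestria in 1981: 901.7 / 3384.4 × 100 = 26.6

Kestria in 1966: 15.6
Kestria in 1981: 26.6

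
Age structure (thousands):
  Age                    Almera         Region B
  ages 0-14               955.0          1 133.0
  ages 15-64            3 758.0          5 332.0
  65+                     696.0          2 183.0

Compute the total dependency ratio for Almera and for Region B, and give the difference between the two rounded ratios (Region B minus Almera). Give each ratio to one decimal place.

Almera: 43.9
Region B: 62.2
Difference: +18.3

Almera: (955.0 + 696.0) / 3 758.0 × 100 = 1 651.0 / 3 758.0 × 100 = 43.9
Region B: (1 133.0 + 2 183.0) / 5 332.0 × 100 = 3 316.0 / 5 332.0 × 100 = 62.2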